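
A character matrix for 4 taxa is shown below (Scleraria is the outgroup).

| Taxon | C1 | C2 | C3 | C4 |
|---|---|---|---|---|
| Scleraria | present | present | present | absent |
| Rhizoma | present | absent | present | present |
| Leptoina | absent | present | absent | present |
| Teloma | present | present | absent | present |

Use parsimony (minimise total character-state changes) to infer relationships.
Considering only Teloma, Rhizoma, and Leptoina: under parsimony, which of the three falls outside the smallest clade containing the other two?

Rhizoma

Character polarity is set by the outgroup: the derived state is whichever differs from the outgroup's state, so for C1, C2, C3 the derived state is 'absent', and for the remaining characters it is 'present'.
C1: derived state 'absent' in Leptoina only — an autapomorphy, so it tells us nothing about relationships among taxa.
C2: derived state 'absent' in Rhizoma only — an autapomorphy, so it tells us nothing about relationships among taxa.
Only Leptoina and Teloma show the derived state 'absent' for C3, supporting them as a clade.
C4 (derived state 'present') is shared by all ingroup taxa — unites the whole ingroup.
Most parsimonious ingroup topology: (Rhizoma,(Leptoina,Teloma)).
Teloma and Leptoina share a more recent common ancestor with each other than either does with Rhizoma, so Rhizoma is the least closely related of the three.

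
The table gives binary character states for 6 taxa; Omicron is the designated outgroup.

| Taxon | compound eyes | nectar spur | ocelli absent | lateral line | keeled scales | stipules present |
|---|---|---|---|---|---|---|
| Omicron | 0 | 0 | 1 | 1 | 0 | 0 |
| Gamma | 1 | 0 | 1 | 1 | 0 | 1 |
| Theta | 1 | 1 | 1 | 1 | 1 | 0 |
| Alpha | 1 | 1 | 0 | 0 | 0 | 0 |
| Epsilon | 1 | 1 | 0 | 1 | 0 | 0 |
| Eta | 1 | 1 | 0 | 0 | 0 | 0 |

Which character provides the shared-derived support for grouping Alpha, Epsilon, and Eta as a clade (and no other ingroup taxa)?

ocelli absent

Character polarity is set by the outgroup: the derived state is whichever differs from the outgroup's state, so for ocelli absent, lateral line the derived state is '0', and for the remaining characters it is '1'.
All ingroup taxa share the derived state '1' for compound eyes; it defines the ingroup but does not resolve relationships within it.
nectar spur (derived state '1') is shared by Alpha, Epsilon, Eta, and Theta — a synapomorphy uniting that clade.
Only Alpha, Epsilon, and Eta show the derived state '0' for ocelli absent, supporting them as a clade.
Only Alpha and Eta show the derived state '0' for lateral line, supporting them as a clade.
keeled scales: derived state '1' in Theta only — an autapomorphy, so it tells us nothing about relationships among taxa.
stipules present (derived state '1') is unique to Gamma (autapomorphy; uninformative for grouping).
Most parsimonious ingroup topology: (Gamma,(Theta,((Alpha,Eta),Epsilon))).
The clade {Alpha, Epsilon, Eta} is supported by ocelli absent: its derived state '0' occurs in exactly those taxa and in no other taxon (including the outgroup).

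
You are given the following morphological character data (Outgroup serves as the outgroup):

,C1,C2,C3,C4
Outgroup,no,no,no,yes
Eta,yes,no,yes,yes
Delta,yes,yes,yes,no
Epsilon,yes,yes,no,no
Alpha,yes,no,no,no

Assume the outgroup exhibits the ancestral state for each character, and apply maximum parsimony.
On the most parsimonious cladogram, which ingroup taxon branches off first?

Character polarity is set by the outgroup: the derived state is whichever differs from the outgroup's state, so for C4 the derived state is 'no', and for the remaining characters it is 'yes'.
All ingroup taxa share the derived state 'yes' for C1; it defines the ingroup but does not resolve relationships within it.
C2: derived state 'yes' in Delta and Epsilon only — synapomorphy for {Delta, Epsilon}.
C3 groups Delta and Eta, which is incompatible with the clades supported by the remaining characters; treating it as convergent (homoplasy) costs fewer steps than any alternative tree.
Only Alpha, Delta, and Epsilon show the derived state 'no' for C4, supporting them as a clade.
Most parsimonious ingroup topology: (Eta,((Delta,Epsilon),Alpha)).
Eta is sister to the clade containing all other ingroup taxa, so it is the earliest-diverging (most basal) ingroup lineage.

Eta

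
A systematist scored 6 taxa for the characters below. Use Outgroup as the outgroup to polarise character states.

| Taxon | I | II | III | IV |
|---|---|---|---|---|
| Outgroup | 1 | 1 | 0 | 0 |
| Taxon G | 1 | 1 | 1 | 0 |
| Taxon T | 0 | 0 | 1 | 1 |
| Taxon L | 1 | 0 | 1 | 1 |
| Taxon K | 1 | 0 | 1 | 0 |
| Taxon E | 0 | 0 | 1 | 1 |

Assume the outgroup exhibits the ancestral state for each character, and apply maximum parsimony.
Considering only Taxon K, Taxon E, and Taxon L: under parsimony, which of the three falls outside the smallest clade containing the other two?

Character polarity is set by the outgroup: the derived state is whichever differs from the outgroup's state, so for I, II the derived state is '0', and for the remaining characters it is '1'.
Only Taxon E and Taxon T show the derived state '0' for I, supporting them as a clade.
Only Taxon E, Taxon K, Taxon L, and Taxon T show the derived state '0' for II, supporting them as a clade.
III (derived state '1') is shared by all ingroup taxa — unites the whole ingroup.
IV: derived state '1' in Taxon E, Taxon L, and Taxon T only — synapomorphy for {Taxon E, Taxon L, Taxon T}.
Most parsimonious ingroup topology: (Taxon G,(((Taxon T,Taxon E),Taxon L),Taxon K)).
Taxon L and Taxon E share a more recent common ancestor with each other than either does with Taxon K, so Taxon K is the least closely related of the three.

Taxon K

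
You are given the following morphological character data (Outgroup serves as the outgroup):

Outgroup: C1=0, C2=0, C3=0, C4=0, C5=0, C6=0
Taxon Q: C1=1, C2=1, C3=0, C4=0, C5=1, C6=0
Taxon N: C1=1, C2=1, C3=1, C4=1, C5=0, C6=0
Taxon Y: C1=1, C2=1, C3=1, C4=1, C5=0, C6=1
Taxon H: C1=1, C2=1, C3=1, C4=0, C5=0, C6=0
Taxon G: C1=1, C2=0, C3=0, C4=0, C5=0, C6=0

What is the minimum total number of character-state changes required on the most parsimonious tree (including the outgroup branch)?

6

The outgroup has state '0' for every character, so '1' is the derived state throughout.
C1 (derived state '1') is shared by all ingroup taxa — unites the whole ingroup.
C2: derived state '1' in Taxon H, Taxon N, Taxon Q, and Taxon Y only — synapomorphy for {Taxon H, Taxon N, Taxon Q, Taxon Y}.
Only Taxon H, Taxon N, and Taxon Y show the derived state '1' for C3, supporting them as a clade.
Only Taxon N and Taxon Y show the derived state '1' for C4, supporting them as a clade.
C5: derived state '1' in Taxon Q only — an autapomorphy, so it tells us nothing about relationships among taxa.
C6 (derived state '1') is unique to Taxon Y (autapomorphy; uninformative for grouping).
Most parsimonious ingroup topology: ((Taxon Q,((Taxon N,Taxon Y),Taxon H)),Taxon G).
Changes per character on this tree: C1: 1; C2: 1; C3: 1; C4: 1; C5: 1; C6: 1.
Total = 6.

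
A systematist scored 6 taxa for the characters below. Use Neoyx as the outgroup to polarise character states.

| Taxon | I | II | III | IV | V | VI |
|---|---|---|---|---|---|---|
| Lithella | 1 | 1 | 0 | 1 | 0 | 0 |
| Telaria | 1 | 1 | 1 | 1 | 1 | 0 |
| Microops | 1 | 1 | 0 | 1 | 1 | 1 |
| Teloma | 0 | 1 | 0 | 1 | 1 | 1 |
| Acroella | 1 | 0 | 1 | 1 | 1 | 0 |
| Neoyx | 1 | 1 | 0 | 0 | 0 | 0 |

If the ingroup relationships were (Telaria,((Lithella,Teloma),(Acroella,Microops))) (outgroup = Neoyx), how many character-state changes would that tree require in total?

9

Map each character onto (Telaria,((Lithella,Teloma),(Acroella,Microops))) (rooted by Neoyx) and count the minimum state changes it requires (Fitch parsimony):
I: 1; II: 1; III: 2; IV: 1; V: 2; VI: 2.
Total tree length = 9.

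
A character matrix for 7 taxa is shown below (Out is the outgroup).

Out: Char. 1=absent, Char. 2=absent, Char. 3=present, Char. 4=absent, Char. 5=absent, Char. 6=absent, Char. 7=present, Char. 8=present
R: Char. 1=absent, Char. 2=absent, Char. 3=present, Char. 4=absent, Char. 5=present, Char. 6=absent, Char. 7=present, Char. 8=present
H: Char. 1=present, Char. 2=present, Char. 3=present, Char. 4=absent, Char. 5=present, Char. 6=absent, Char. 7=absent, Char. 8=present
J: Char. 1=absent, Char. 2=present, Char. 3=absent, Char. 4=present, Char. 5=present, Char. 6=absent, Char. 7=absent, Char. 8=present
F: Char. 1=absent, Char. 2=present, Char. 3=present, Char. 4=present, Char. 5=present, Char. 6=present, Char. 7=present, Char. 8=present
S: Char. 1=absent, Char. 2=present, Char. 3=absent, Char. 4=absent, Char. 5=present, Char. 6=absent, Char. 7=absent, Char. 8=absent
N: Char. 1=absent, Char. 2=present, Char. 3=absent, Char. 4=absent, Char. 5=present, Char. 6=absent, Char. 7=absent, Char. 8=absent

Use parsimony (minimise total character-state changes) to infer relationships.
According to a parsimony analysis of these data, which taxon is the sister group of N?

Character polarity is set by the outgroup: the derived state is whichever differs from the outgroup's state, so for Char. 3, Char. 7, Char. 8 the derived state is 'absent', and for the remaining characters it is 'present'.
Char. 1 (derived state 'present') is unique to H (autapomorphy; uninformative for grouping).
Only F, H, J, N, and S show the derived state 'present' for Char. 2, supporting them as a clade.
Only J, N, and S show the derived state 'absent' for Char. 3, supporting them as a clade.
Char. 4 (state 'present') occurs in F and J but conflicts with the nesting implied by the other characters — most parsimoniously interpreted as homoplasy.
Char. 5 (derived state 'present') is shared by all ingroup taxa — unites the whole ingroup.
Char. 6 (derived state 'present') is unique to F (autapomorphy; uninformative for grouping).
Char. 7: derived state 'absent' in H, J, N, and S only — synapomorphy for {H, J, N, S}.
Char. 8: derived state 'absent' in N and S only — synapomorphy for {N, S}.
Most parsimonious ingroup topology: (R,((H,(J,(S,N))),F)).
N and S form a cherry on this tree, so they are sister taxa.

S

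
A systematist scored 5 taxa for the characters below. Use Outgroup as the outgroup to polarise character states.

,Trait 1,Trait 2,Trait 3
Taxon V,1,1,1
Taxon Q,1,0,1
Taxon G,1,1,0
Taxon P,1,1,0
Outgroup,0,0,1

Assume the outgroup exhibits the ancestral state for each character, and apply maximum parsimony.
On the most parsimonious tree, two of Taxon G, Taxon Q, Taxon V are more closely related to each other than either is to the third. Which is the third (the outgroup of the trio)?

Character polarity is set by the outgroup: the derived state is whichever differs from the outgroup's state, so for Trait 3 the derived state is '0', and for the remaining characters it is '1'.
All ingroup taxa share the derived state '1' for Trait 1; it defines the ingroup but does not resolve relationships within it.
Trait 2: derived state '1' in Taxon G, Taxon P, and Taxon V only — synapomorphy for {Taxon G, Taxon P, Taxon V}.
Trait 3 (derived state '0') is shared by Taxon G and Taxon P — a synapomorphy uniting that clade.
Most parsimonious ingroup topology: ((Taxon V,(Taxon P,Taxon G)),Taxon Q).
Taxon G and Taxon V share a more recent common ancestor with each other than either does with Taxon Q, so Taxon Q is the least closely related of the three.

Taxon Q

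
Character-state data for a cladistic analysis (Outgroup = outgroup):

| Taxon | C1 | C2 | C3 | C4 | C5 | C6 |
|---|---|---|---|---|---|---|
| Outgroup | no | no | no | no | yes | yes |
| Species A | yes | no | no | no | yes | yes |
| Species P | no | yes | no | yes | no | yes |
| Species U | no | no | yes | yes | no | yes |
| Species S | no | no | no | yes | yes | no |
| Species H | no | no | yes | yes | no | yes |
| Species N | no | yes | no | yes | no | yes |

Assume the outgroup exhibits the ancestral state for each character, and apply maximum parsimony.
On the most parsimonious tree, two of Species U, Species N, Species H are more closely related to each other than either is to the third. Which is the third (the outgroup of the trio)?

Character polarity is set by the outgroup: the derived state is whichever differs from the outgroup's state, so for C5, C6 the derived state is 'no', and for the remaining characters it is 'yes'.
C1 (derived state 'yes') is unique to Species A (autapomorphy; uninformative for grouping).
C2 (derived state 'yes') is shared by Species N and Species P — a synapomorphy uniting that clade.
C3: derived state 'yes' in Species H and Species U only — synapomorphy for {Species H, Species U}.
C4 (derived state 'yes') is shared by Species H, Species N, Species P, Species S, and Species U — a synapomorphy uniting that clade.
Only Species H, Species N, Species P, and Species U show the derived state 'no' for C5, supporting them as a clade.
C6 (derived state 'no') is unique to Species S (autapomorphy; uninformative for grouping).
Most parsimonious ingroup topology: (Species A,(((Species P,Species N),(Species U,Species H)),Species S)).
Species U and Species H share a more recent common ancestor with each other than either does with Species N, so Species N is the least closely related of the three.

Species N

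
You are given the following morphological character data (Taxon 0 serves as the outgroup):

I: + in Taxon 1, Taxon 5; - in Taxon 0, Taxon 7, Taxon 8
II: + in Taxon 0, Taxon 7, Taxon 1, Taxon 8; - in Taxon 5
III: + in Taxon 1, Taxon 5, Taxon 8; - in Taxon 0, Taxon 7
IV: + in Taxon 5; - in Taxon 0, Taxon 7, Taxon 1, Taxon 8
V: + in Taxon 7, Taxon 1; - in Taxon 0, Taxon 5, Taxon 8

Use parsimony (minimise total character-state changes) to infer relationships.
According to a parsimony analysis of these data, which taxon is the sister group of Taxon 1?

Character polarity is set by the outgroup: the derived state is whichever differs from the outgroup's state, so for II the derived state is '-', and for the remaining characters it is '+'.
Only Taxon 1 and Taxon 5 show the derived state '+' for I, supporting them as a clade.
II (derived state '-') is unique to Taxon 5 (autapomorphy; uninformative for grouping).
Only Taxon 1, Taxon 5, and Taxon 8 show the derived state '+' for III, supporting them as a clade.
IV (derived state '+') is unique to Taxon 5 (autapomorphy; uninformative for grouping).
V (state '+') occurs in Taxon 1 and Taxon 7 but conflicts with the nesting implied by the other characters — most parsimoniously interpreted as homoplasy.
Most parsimonious ingroup topology: (Taxon 7,((Taxon 1,Taxon 5),Taxon 8)).
Taxon 1 and Taxon 5 form a cherry on this tree, so they are sister taxa.

Taxon 5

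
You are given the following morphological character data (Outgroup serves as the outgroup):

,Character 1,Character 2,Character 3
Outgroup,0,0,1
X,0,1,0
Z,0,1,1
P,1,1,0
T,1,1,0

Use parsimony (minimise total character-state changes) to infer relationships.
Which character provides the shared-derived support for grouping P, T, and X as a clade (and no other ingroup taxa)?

Character polarity is set by the outgroup: the derived state is whichever differs from the outgroup's state, so for Character 3 the derived state is '0', and for the remaining characters it is '1'.
Character 1: derived state '1' in P and T only — synapomorphy for {P, T}.
All ingroup taxa share the derived state '1' for Character 2; it defines the ingroup but does not resolve relationships within it.
Character 3 (derived state '0') is shared by P, T, and X — a synapomorphy uniting that clade.
Most parsimonious ingroup topology: ((X,(P,T)),Z).
The clade {P, T, X} is supported by Character 3: its derived state '0' occurs in exactly those taxa and in no other taxon (including the outgroup).

Character 3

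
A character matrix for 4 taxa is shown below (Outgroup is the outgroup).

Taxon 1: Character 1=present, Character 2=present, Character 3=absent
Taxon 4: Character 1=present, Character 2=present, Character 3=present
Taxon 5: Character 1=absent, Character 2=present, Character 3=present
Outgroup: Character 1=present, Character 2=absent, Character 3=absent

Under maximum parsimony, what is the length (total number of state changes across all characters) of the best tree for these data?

3

Character polarity is set by the outgroup: the derived state is whichever differs from the outgroup's state, so for Character 1 the derived state is 'absent', and for the remaining characters it is 'present'.
Character 1: derived state 'absent' in Taxon 5 only — an autapomorphy, so it tells us nothing about relationships among taxa.
All ingroup taxa share the derived state 'present' for Character 2; it defines the ingroup but does not resolve relationships within it.
Character 3 (derived state 'present') is shared by Taxon 4 and Taxon 5 — a synapomorphy uniting that clade.
Most parsimonious ingroup topology: ((Taxon 4,Taxon 5),Taxon 1).
Changes per character on this tree: Character 1: 1; Character 2: 1; Character 3: 1.
Total = 3.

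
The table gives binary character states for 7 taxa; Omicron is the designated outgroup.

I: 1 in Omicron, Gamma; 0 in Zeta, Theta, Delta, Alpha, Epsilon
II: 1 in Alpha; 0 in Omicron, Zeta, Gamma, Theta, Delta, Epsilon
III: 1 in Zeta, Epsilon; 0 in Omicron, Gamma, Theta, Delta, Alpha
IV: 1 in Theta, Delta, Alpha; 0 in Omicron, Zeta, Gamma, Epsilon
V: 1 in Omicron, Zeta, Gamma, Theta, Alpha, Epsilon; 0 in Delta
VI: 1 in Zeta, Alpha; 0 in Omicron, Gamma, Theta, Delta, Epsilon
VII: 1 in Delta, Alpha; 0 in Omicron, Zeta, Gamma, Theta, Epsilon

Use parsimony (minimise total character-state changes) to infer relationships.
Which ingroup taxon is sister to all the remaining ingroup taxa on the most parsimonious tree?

Character polarity is set by the outgroup: the derived state is whichever differs from the outgroup's state, so for I, V the derived state is '0', and for the remaining characters it is '1'.
Only Alpha, Delta, Epsilon, Theta, and Zeta show the derived state '0' for I, supporting them as a clade.
II: derived state '1' in Alpha only — an autapomorphy, so it tells us nothing about relationships among taxa.
III: derived state '1' in Epsilon and Zeta only — synapomorphy for {Epsilon, Zeta}.
IV: derived state '1' in Alpha, Delta, and Theta only — synapomorphy for {Alpha, Delta, Theta}.
V (derived state '0') is unique to Delta (autapomorphy; uninformative for grouping).
VI (state '1') occurs in Alpha and Zeta but conflicts with the nesting implied by the other characters — most parsimoniously interpreted as homoplasy.
VII: derived state '1' in Alpha and Delta only — synapomorphy for {Alpha, Delta}.
Most parsimonious ingroup topology: (((Zeta,Epsilon),(Theta,(Delta,Alpha))),Gamma).
Gamma is sister to the clade containing all other ingroup taxa, so it is the earliest-diverging (most basal) ingroup lineage.

Gamma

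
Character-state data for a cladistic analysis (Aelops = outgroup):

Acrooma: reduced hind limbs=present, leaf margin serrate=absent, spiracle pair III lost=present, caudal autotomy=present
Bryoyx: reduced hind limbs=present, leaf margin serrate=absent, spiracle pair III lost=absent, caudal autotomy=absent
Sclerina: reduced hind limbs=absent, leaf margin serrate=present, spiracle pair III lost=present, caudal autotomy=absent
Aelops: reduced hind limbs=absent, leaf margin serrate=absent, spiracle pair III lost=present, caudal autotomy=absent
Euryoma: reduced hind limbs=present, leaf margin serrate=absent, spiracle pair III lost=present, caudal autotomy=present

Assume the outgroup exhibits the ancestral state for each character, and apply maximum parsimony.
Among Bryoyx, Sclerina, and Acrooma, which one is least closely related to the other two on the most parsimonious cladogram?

Sclerina

Character polarity is set by the outgroup: the derived state is whichever differs from the outgroup's state, so for spiracle pair III lost the derived state is 'absent', and for the remaining characters it is 'present'.
Only Acrooma, Bryoyx, and Euryoma show the derived state 'present' for reduced hind limbs, supporting them as a clade.
leaf margin serrate: derived state 'present' in Sclerina only — an autapomorphy, so it tells us nothing about relationships among taxa.
spiracle pair III lost (derived state 'absent') is unique to Bryoyx (autapomorphy; uninformative for grouping).
caudal autotomy: derived state 'present' in Acrooma and Euryoma only — synapomorphy for {Acrooma, Euryoma}.
Most parsimonious ingroup topology: (((Acrooma,Euryoma),Bryoyx),Sclerina).
Bryoyx and Acrooma share a more recent common ancestor with each other than either does with Sclerina, so Sclerina is the least closely related of the three.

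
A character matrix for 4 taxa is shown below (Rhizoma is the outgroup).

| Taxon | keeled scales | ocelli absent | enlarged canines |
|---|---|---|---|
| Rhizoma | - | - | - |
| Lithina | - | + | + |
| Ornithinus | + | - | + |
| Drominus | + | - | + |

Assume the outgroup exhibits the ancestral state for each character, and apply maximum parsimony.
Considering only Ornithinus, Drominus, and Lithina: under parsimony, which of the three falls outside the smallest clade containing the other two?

The outgroup has state '-' for every character, so '+' is the derived state throughout.
keeled scales: derived state '+' in Drominus and Ornithinus only — synapomorphy for {Drominus, Ornithinus}.
ocelli absent (derived state '+') is unique to Lithina (autapomorphy; uninformative for grouping).
All ingroup taxa share the derived state '+' for enlarged canines; it defines the ingroup but does not resolve relationships within it.
Most parsimonious ingroup topology: (Lithina,(Ornithinus,Drominus)).
Drominus and Ornithinus share a more recent common ancestor with each other than either does with Lithina, so Lithina is the least closely related of the three.

Lithina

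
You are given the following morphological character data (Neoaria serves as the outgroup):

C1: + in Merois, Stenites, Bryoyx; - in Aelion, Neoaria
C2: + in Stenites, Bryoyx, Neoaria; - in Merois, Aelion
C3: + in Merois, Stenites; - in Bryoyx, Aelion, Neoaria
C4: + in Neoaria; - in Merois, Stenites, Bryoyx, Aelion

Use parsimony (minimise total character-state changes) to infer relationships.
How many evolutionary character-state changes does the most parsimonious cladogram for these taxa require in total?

5

Character polarity is set by the outgroup: the derived state is whichever differs from the outgroup's state, so for C2, C4 the derived state is '-', and for the remaining characters it is '+'.
C1: derived state '+' in Bryoyx, Merois, and Stenites only — synapomorphy for {Bryoyx, Merois, Stenites}.
C2 groups Aelion and Merois, which is incompatible with the clades supported by the remaining characters; treating it as convergent (homoplasy) costs fewer steps than any alternative tree.
C3: derived state '+' in Merois and Stenites only — synapomorphy for {Merois, Stenites}.
All ingroup taxa share the derived state '-' for C4; it defines the ingroup but does not resolve relationships within it.
Most parsimonious ingroup topology: (((Merois,Stenites),Bryoyx),Aelion).
Changes per character on this tree: C1: 1; C2: 2; C3: 1; C4: 1.
Total = 5.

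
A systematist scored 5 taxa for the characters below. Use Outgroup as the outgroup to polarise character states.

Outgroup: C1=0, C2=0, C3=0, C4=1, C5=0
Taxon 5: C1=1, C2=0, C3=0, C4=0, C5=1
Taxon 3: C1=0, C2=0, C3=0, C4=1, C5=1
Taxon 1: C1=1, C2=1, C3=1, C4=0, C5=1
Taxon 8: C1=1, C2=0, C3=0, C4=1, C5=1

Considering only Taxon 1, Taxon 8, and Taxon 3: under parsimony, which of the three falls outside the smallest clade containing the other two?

Character polarity is set by the outgroup: the derived state is whichever differs from the outgroup's state, so for C4 the derived state is '0', and for the remaining characters it is '1'.
C1 (derived state '1') is shared by Taxon 1, Taxon 5, and Taxon 8 — a synapomorphy uniting that clade.
C2: derived state '1' in Taxon 1 only — an autapomorphy, so it tells us nothing about relationships among taxa.
C3 (derived state '1') is unique to Taxon 1 (autapomorphy; uninformative for grouping).
C4: derived state '0' in Taxon 1 and Taxon 5 only — synapomorphy for {Taxon 1, Taxon 5}.
C5 (derived state '1') is shared by all ingroup taxa — unites the whole ingroup.
Most parsimonious ingroup topology: (((Taxon 5,Taxon 1),Taxon 8),Taxon 3).
Taxon 1 and Taxon 8 share a more recent common ancestor with each other than either does with Taxon 3, so Taxon 3 is the least closely related of the three.

Taxon 3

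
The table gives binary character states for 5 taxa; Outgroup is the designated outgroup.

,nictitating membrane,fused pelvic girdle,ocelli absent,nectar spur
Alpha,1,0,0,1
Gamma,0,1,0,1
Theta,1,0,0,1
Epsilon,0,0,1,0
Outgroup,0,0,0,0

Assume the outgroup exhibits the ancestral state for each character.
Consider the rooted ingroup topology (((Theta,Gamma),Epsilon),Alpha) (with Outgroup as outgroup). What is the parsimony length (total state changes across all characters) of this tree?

6

Map each character onto (((Theta,Gamma),Epsilon),Alpha) (rooted by Outgroup) and count the minimum state changes it requires (Fitch parsimony):
nictitating membrane: 2; fused pelvic girdle: 1; ocelli absent: 1; nectar spur: 2.
Total tree length = 6.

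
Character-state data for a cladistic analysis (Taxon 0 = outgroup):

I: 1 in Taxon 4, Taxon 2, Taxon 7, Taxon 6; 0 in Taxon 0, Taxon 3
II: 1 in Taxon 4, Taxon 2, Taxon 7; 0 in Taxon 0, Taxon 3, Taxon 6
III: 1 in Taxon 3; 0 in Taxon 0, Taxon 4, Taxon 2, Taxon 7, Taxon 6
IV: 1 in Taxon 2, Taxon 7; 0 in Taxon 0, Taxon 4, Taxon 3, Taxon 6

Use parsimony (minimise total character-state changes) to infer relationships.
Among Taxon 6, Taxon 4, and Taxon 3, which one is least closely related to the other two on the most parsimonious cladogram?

Taxon 3

The outgroup has state '0' for every character, so '1' is the derived state throughout.
I: derived state '1' in Taxon 2, Taxon 4, Taxon 6, and Taxon 7 only — synapomorphy for {Taxon 2, Taxon 4, Taxon 6, Taxon 7}.
Only Taxon 2, Taxon 4, and Taxon 7 show the derived state '1' for II, supporting them as a clade.
III (derived state '1') is unique to Taxon 3 (autapomorphy; uninformative for grouping).
IV: derived state '1' in Taxon 2 and Taxon 7 only — synapomorphy for {Taxon 2, Taxon 7}.
Most parsimonious ingroup topology: (((Taxon 4,(Taxon 2,Taxon 7)),Taxon 6),Taxon 3).
Taxon 6 and Taxon 4 share a more recent common ancestor with each other than either does with Taxon 3, so Taxon 3 is the least closely related of the three.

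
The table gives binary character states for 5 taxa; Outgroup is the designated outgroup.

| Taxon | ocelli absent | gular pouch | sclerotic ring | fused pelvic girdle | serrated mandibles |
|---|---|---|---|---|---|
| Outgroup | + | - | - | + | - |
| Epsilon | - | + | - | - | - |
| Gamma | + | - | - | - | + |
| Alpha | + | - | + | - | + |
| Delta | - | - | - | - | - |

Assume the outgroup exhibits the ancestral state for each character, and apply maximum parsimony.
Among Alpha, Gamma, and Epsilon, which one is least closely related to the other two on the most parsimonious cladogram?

Character polarity is set by the outgroup: the derived state is whichever differs from the outgroup's state, so for ocelli absent, fused pelvic girdle the derived state is '-', and for the remaining characters it is '+'.
ocelli absent (derived state '-') is shared by Delta and Epsilon — a synapomorphy uniting that clade.
gular pouch: derived state '+' in Epsilon only — an autapomorphy, so it tells us nothing about relationships among taxa.
sclerotic ring: derived state '+' in Alpha only — an autapomorphy, so it tells us nothing about relationships among taxa.
All ingroup taxa share the derived state '-' for fused pelvic girdle; it defines the ingroup but does not resolve relationships within it.
serrated mandibles: derived state '+' in Alpha and Gamma only — synapomorphy for {Alpha, Gamma}.
Most parsimonious ingroup topology: ((Epsilon,Delta),(Gamma,Alpha)).
Alpha and Gamma share a more recent common ancestor with each other than either does with Epsilon, so Epsilon is the least closely related of the three.

Epsilon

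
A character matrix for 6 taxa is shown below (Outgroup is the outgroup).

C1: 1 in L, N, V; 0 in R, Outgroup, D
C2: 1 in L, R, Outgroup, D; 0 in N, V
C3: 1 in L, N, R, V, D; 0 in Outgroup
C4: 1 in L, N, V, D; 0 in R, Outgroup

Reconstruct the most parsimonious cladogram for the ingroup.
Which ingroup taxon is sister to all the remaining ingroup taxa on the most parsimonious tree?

Character polarity is set by the outgroup: the derived state is whichever differs from the outgroup's state, so for C2 the derived state is '0', and for the remaining characters it is '1'.
C1 (derived state '1') is shared by L, N, and V — a synapomorphy uniting that clade.
Only N and V show the derived state '0' for C2, supporting them as a clade.
C3 (derived state '1') is shared by all ingroup taxa — unites the whole ingroup.
C4 (derived state '1') is shared by D, L, N, and V — a synapomorphy uniting that clade.
Most parsimonious ingroup topology: (R,(((N,V),L),D)).
R is sister to the clade containing all other ingroup taxa, so it is the earliest-diverging (most basal) ingroup lineage.

R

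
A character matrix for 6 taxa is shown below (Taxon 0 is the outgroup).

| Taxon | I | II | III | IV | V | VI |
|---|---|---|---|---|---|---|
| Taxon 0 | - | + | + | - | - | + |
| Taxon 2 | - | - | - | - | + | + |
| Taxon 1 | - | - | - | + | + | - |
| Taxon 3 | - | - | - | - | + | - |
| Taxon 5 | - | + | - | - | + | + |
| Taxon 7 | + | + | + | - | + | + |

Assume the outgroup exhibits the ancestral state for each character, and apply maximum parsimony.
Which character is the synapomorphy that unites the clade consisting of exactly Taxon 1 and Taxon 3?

Character polarity is set by the outgroup: the derived state is whichever differs from the outgroup's state, so for II, III, VI the derived state is '-', and for the remaining characters it is '+'.
I: derived state '+' in Taxon 7 only — an autapomorphy, so it tells us nothing about relationships among taxa.
Only Taxon 1, Taxon 2, and Taxon 3 show the derived state '-' for II, supporting them as a clade.
III (derived state '-') is shared by Taxon 1, Taxon 2, Taxon 3, and Taxon 5 — a synapomorphy uniting that clade.
IV (derived state '+') is unique to Taxon 1 (autapomorphy; uninformative for grouping).
V (derived state '+') is shared by all ingroup taxa — unites the whole ingroup.
VI: derived state '-' in Taxon 1 and Taxon 3 only — synapomorphy for {Taxon 1, Taxon 3}.
Most parsimonious ingroup topology: (((Taxon 2,(Taxon 1,Taxon 3)),Taxon 5),Taxon 7).
The clade {Taxon 1, Taxon 3} is supported by VI: its derived state '-' occurs in exactly those taxa and in no other taxon (including the outgroup).

VI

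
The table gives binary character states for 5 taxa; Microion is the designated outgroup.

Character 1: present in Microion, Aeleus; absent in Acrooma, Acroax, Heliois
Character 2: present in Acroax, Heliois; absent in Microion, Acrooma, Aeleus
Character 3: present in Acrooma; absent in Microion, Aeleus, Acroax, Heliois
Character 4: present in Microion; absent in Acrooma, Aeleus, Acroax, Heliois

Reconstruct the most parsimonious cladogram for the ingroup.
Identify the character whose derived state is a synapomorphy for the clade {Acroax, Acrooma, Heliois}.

Character polarity is set by the outgroup: the derived state is whichever differs from the outgroup's state, so for Character 1, Character 4 the derived state is 'absent', and for the remaining characters it is 'present'.
Only Acroax, Acrooma, and Heliois show the derived state 'absent' for Character 1, supporting them as a clade.
Only Acroax and Heliois show the derived state 'present' for Character 2, supporting them as a clade.
Character 3 (derived state 'present') is unique to Acrooma (autapomorphy; uninformative for grouping).
Character 4 (derived state 'absent') is shared by all ingroup taxa — unites the whole ingroup.
Most parsimonious ingroup topology: (((Heliois,Acroax),Acrooma),Aeleus).
The clade {Acroax, Acrooma, Heliois} is supported by Character 1: its derived state 'absent' occurs in exactly those taxa and in no other taxon (including the outgroup).

Character 1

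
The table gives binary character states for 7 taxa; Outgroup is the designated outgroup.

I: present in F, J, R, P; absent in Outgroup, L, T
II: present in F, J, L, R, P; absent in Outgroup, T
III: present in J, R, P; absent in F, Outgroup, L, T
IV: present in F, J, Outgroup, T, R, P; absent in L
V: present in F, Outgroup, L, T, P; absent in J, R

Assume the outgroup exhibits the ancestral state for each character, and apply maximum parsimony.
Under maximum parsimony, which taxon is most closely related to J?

R

Character polarity is set by the outgroup: the derived state is whichever differs from the outgroup's state, so for IV, V the derived state is 'absent', and for the remaining characters it is 'present'.
I (derived state 'present') is shared by F, J, P, and R — a synapomorphy uniting that clade.
II (derived state 'present') is shared by F, J, L, P, and R — a synapomorphy uniting that clade.
III: derived state 'present' in J, P, and R only — synapomorphy for {J, P, R}.
IV (derived state 'absent') is unique to L (autapomorphy; uninformative for grouping).
V (derived state 'absent') is shared by J and R — a synapomorphy uniting that clade.
Most parsimonious ingroup topology: (((F,((J,R),P)),L),T).
J and R form a cherry on this tree, so they are sister taxa.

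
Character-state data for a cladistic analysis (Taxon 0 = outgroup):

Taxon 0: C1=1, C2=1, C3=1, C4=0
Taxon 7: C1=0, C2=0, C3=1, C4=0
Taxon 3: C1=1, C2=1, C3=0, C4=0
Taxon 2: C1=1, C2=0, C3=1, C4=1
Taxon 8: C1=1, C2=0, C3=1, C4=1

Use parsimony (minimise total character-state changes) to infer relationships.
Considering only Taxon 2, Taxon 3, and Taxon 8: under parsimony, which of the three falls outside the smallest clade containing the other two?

Character polarity is set by the outgroup: the derived state is whichever differs from the outgroup's state, so for C1, C2, C3 the derived state is '0', and for the remaining characters it is '1'.
C1 (derived state '0') is unique to Taxon 7 (autapomorphy; uninformative for grouping).
C2: derived state '0' in Taxon 2, Taxon 7, and Taxon 8 only — synapomorphy for {Taxon 2, Taxon 7, Taxon 8}.
C3: derived state '0' in Taxon 3 only — an autapomorphy, so it tells us nothing about relationships among taxa.
Only Taxon 2 and Taxon 8 show the derived state '1' for C4, supporting them as a clade.
Most parsimonious ingroup topology: ((Taxon 7,(Taxon 2,Taxon 8)),Taxon 3).
Taxon 8 and Taxon 2 share a more recent common ancestor with each other than either does with Taxon 3, so Taxon 3 is the least closely related of the three.

Taxon 3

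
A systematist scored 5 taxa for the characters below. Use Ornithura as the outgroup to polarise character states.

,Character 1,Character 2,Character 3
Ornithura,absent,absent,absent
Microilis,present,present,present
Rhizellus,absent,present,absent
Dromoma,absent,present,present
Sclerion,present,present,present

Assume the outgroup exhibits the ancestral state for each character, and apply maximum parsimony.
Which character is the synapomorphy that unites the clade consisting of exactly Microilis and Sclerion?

The outgroup has state 'absent' for every character, so 'present' is the derived state throughout.
Only Microilis and Sclerion show the derived state 'present' for Character 1, supporting them as a clade.
Character 2 (derived state 'present') is shared by all ingroup taxa — unites the whole ingroup.
Character 3: derived state 'present' in Dromoma, Microilis, and Sclerion only — synapomorphy for {Dromoma, Microilis, Sclerion}.
Most parsimonious ingroup topology: (((Microilis,Sclerion),Dromoma),Rhizellus).
The clade {Microilis, Sclerion} is supported by Character 1: its derived state 'present' occurs in exactly those taxa and in no other taxon (including the outgroup).

Character 1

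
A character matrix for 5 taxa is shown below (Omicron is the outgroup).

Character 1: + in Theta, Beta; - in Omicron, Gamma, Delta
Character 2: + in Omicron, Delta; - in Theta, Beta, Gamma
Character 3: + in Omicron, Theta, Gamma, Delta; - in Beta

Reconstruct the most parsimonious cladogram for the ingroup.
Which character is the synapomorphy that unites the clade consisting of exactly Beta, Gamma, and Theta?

Character polarity is set by the outgroup: the derived state is whichever differs from the outgroup's state, so for Character 2, Character 3 the derived state is '-', and for the remaining characters it is '+'.
Character 1: derived state '+' in Beta and Theta only — synapomorphy for {Beta, Theta}.
Character 2 (derived state '-') is shared by Beta, Gamma, and Theta — a synapomorphy uniting that clade.
Character 3 (derived state '-') is unique to Beta (autapomorphy; uninformative for grouping).
Most parsimonious ingroup topology: (((Theta,Beta),Gamma),Delta).
The clade {Beta, Gamma, Theta} is supported by Character 2: its derived state '-' occurs in exactly those taxa and in no other taxon (including the outgroup).

Character 2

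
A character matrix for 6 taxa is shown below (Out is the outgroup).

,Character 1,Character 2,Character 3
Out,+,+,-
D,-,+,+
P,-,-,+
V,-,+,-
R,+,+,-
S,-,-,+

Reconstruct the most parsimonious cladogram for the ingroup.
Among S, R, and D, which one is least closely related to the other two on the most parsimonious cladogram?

Character polarity is set by the outgroup: the derived state is whichever differs from the outgroup's state, so for Character 1, Character 2 the derived state is '-', and for the remaining characters it is '+'.
Character 1 (derived state '-') is shared by D, P, S, and V — a synapomorphy uniting that clade.
Character 2 (derived state '-') is shared by P and S — a synapomorphy uniting that clade.
Character 3: derived state '+' in D, P, and S only — synapomorphy for {D, P, S}.
Most parsimonious ingroup topology: (((D,(P,S)),V),R).
D and S share a more recent common ancestor with each other than either does with R, so R is the least closely related of the three.

R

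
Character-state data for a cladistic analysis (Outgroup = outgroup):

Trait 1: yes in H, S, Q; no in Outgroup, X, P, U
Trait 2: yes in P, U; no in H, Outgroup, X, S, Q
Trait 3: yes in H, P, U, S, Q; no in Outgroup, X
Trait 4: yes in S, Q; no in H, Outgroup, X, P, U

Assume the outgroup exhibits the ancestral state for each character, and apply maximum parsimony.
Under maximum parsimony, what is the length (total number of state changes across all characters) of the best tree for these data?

4

The outgroup has state 'no' for every character, so 'yes' is the derived state throughout.
Trait 1 (derived state 'yes') is shared by H, Q, and S — a synapomorphy uniting that clade.
Trait 2: derived state 'yes' in P and U only — synapomorphy for {P, U}.
Trait 3: derived state 'yes' in H, P, Q, S, and U only — synapomorphy for {H, P, Q, S, U}.
Trait 4: derived state 'yes' in Q and S only — synapomorphy for {Q, S}.
Most parsimonious ingroup topology: ((((S,Q),H),(U,P)),X).
Changes per character on this tree: Trait 1: 1; Trait 2: 1; Trait 3: 1; Trait 4: 1.
Total = 4.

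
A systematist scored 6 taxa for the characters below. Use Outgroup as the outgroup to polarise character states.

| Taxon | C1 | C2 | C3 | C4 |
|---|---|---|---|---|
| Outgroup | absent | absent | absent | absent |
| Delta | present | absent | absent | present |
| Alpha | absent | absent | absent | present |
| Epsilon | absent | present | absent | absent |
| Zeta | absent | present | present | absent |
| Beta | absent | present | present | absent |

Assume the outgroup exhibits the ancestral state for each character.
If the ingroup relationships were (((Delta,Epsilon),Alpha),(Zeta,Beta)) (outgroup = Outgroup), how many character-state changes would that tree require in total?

Map each character onto (((Delta,Epsilon),Alpha),(Zeta,Beta)) (rooted by Outgroup) and count the minimum state changes it requires (Fitch parsimony):
C1: 1; C2: 2; C3: 1; C4: 2.
Total tree length = 6.

6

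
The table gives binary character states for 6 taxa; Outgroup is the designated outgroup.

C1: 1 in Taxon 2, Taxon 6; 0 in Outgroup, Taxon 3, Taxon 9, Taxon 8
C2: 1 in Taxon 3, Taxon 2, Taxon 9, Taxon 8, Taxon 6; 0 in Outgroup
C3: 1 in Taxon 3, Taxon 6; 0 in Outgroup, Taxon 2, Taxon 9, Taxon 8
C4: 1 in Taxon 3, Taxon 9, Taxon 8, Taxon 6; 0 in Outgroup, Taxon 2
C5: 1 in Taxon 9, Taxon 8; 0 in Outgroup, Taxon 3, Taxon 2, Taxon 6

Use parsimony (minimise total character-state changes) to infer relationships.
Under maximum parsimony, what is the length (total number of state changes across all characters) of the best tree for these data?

The outgroup has state '0' for every character, so '1' is the derived state throughout.
C1 groups Taxon 2 and Taxon 6, which is incompatible with the clades supported by the remaining characters; treating it as convergent (homoplasy) costs fewer steps than any alternative tree.
C2 (derived state '1') is shared by all ingroup taxa — unites the whole ingroup.
C3: derived state '1' in Taxon 3 and Taxon 6 only — synapomorphy for {Taxon 3, Taxon 6}.
C4 (derived state '1') is shared by Taxon 3, Taxon 6, Taxon 8, and Taxon 9 — a synapomorphy uniting that clade.
C5: derived state '1' in Taxon 8 and Taxon 9 only — synapomorphy for {Taxon 8, Taxon 9}.
Most parsimonious ingroup topology: (((Taxon 3,Taxon 6),(Taxon 9,Taxon 8)),Taxon 2).
Changes per character on this tree: C1: 2; C2: 1; C3: 1; C4: 1; C5: 1.
Total = 6.

6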